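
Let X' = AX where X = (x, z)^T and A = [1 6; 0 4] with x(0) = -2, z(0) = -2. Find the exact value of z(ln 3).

-162

A = [[1,6],[0,4]]; eigenvalues λ = 4, 1.
Eigenvectors: (2,1) for λ=4, (-1,0) for λ=1.
From the initial condition, c_1 = -2, c_2 = -2.
z(ln 3) = (-2)(3^4)(1) + (-2)(3^1)(0) = -162.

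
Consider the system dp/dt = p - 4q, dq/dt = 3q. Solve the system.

Coefficient matrix A = [[1, -4], [0, 3]].
Characteristic polynomial det(A - λI) = λ^2 - 4λ + 3 = 0.
Eigenvalues λ = 1, 3.
For λ=1: (A-λI) row 1 is [0, -4], so an eigenvector is (-1, 0).
For λ=3: (A-λI) row 1 is [-2, -4], so an eigenvector is (2, -1).
General solution: c_1e^(t)(-1,0) + c_2e^(3t)(2,-1).

p(t) = -c_1e^(t) + 2c_2e^(3t), q(t) = -c_2e^(3t)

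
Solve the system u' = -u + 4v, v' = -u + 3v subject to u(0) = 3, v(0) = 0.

Coefficient matrix A = [[-1, 4], [-1, 3]].
Characteristic polynomial det(A - λI) = λ^2 - 2λ + 1 = 0.
Single eigenvalue λ = 1 with algebraic multiplicity 2.
Eigenvector v = (2,1); generalized eigenvector w with (A-λI)w=v is (-3,-1).
General solution: e^(t)[c_1·v + c_2·(t·v + w)].
Applying u(0)=3, v(0)=0 gives c_1=-3, c_2=-3.

u(t) = -6te^(t) + 3e^(t), v(t) = -3te^(t)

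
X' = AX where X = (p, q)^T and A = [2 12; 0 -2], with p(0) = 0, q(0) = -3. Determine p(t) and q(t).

Coefficient matrix A = [[2, 12], [0, -2]].
Characteristic polynomial det(A - λI) = λ^2 - 4 = 0.
Eigenvalues λ = 2, -2.
For λ=2: (A-λI) row 1 is [0, 12], so an eigenvector is (1, 0).
For λ=-2: (A-λI) row 1 is [4, 12], so an eigenvector is (3, -1).
General solution: C_1e^(2t)(1,0) + C_2e^(-2t)(3,-1).
Applying p(0)=0, q(0)=-3 gives C_1=-9, C_2=3.

p(t) = -9e^(2t) + 9e^(-2t), q(t) = -3e^(-2t)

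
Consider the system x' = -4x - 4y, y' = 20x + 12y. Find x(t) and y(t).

Coefficient matrix A = [[-4, -4], [20, 12]].
Characteristic polynomial det(A - λI) = λ^2 - 8λ + 32 = 0.
Eigenvalues λ = 4 ± 4i (complex conjugate pair).
For λ=4+4i: an eigenvector is (-1,2) - i(0,-1) = (-1, 2 + i).
A real fundamental pair from Re and Im of e^((4+4i)t)v: X_1 = e^(4t)(cos(4t)·(-1,2) + sin(4t)·(0,-1)), X_2 = e^(4t)(sin(4t)·(-1,2) - cos(4t)·(0,-1)).
General solution: c_1X_1 + c_2X_2.

x(t) = -c_1e^(4t)cos(4t) - c_2e^(4t)sin(4t), y(t) = -c_1e^(4t)sin(4t) + 2c_1e^(4t)cos(4t) + 2c_2e^(4t)sin(4t) + c_2e^(4t)cos(4t)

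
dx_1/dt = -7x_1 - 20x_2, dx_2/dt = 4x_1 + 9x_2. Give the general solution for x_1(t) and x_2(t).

Coefficient matrix A = [[-7, -20], [4, 9]].
Characteristic polynomial det(A - λI) = λ^2 - 2λ + 17 = 0.
Eigenvalues λ = 1 ± 4i (complex conjugate pair).
For λ=1+4i: an eigenvector is (-2,1) - i(-1,0) = (-2 + i, 1).
A real fundamental pair from Re and Im of e^((1+4i)t)v: X_1 = e^(t)(cos(4t)·(-2,1) + sin(4t)·(-1,0)), X_2 = e^(t)(sin(4t)·(-2,1) - cos(4t)·(-1,0)).
General solution: K_1X_1 + K_2X_2.

x_1(t) = -K_1e^(t)sin(4t) - 2K_1e^(t)cos(4t) - 2K_2e^(t)sin(4t) + K_2e^(t)cos(4t), x_2(t) = K_1e^(t)cos(4t) + K_2e^(t)sin(4t)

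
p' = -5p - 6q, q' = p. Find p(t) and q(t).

Coefficient matrix A = [[-5, -6], [1, 0]].
Characteristic polynomial det(A - λI) = λ^2 + 5λ + 6 = 0.
Eigenvalues λ = -3, -2.
For λ=-3: (A-λI) row 1 is [-2, -6], so an eigenvector is (-3, 1).
For λ=-2: (A-λI) row 1 is [-3, -6], so an eigenvector is (2, -1).
General solution: C_1e^(-3t)(-3,1) + C_2e^(-2t)(2,-1).

p(t) = -3C_1e^(-3t) + 2C_2e^(-2t), q(t) = C_1e^(-3t) - C_2e^(-2t)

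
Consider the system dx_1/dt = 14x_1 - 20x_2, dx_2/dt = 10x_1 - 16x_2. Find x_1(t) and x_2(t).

x_1(t) = -2C_1e^(4t) + C_2e^(-6t), x_2(t) = -C_1e^(4t) + C_2e^(-6t)

Coefficient matrix A = [[14, -20], [10, -16]].
Characteristic polynomial det(A - λI) = λ^2 + 2λ - 24 = 0.
Eigenvalues λ = 4, -6.
For λ=4: (A-λI) row 1 is [10, -20], so an eigenvector is (-2, -1).
For λ=-6: (A-λI) row 1 is [20, -20], so an eigenvector is (1, 1).
General solution: C_1e^(4t)(-2,-1) + C_2e^(-6t)(1,1).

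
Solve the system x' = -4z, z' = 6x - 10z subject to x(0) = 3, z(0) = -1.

Coefficient matrix A = [[0, -4], [6, -10]].
Characteristic polynomial det(A - λI) = λ^2 + 10λ + 24 = 0.
Eigenvalues λ = -6, -4.
For λ=-6: (A-λI) row 1 is [6, -4], so an eigenvector is (-2, -3).
For λ=-4: (A-λI) row 1 is [4, -4], so an eigenvector is (1, 1).
General solution: C_1e^(-6t)(-2,-3) + C_2e^(-4t)(1,1).
Applying x(0)=3, z(0)=-1 gives C_1=4, C_2=11.

x(t) = 11e^(-4t) - 8e^(-6t), z(t) = 11e^(-4t) - 12e^(-6t)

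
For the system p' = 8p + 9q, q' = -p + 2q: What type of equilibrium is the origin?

A = [[8,9],[-1,2]]; det(A-λI) = λ^2 - 10λ + 25.
repeated λ = 5 with a single eigenvector.

unstable improper node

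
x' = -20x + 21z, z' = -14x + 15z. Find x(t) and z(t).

x(t) = -c_1e^(t) - 3c_2e^(-6t), z(t) = -c_1e^(t) - 2c_2e^(-6t)

Coefficient matrix A = [[-20, 21], [-14, 15]].
Characteristic polynomial det(A - λI) = λ^2 + 5λ - 6 = 0.
Eigenvalues λ = 1, -6.
For λ=1: (A-λI) row 1 is [-21, 21], so an eigenvector is (-1, -1).
For λ=-6: (A-λI) row 1 is [-14, 21], so an eigenvector is (-3, -2).
General solution: c_1e^(t)(-1,-1) + c_2e^(-6t)(-3,-2).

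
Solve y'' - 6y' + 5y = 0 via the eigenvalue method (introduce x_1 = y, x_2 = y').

Let x_1 = y, x_2 = y'. Then x_1' = x_2 and x_2' = -5x_1 + 6x_2.
A = [[0,1],[-5,6]]; det(A-λI) = λ^2 - 6λ + 5.
Eigenvalues λ = 1, 5 with eigenvectors (1,1), (1,5).

y(t) = c_1e^(t) + c_2e^(5t)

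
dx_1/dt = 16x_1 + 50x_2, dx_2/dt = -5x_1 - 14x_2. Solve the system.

Coefficient matrix A = [[16, 50], [-5, -14]].
Characteristic polynomial det(A - λI) = λ^2 - 2λ + 26 = 0.
Eigenvalues λ = 1 ± 5i (complex conjugate pair).
For λ=1+5i: an eigenvector is (-3,1) - i(1,0) = (-3 - i, 1).
A real fundamental pair from Re and Im of e^((1+5i)t)v: X_1 = e^(t)(cos(5t)·(-3,1) + sin(5t)·(1,0)), X_2 = e^(t)(sin(5t)·(-3,1) - cos(5t)·(1,0)).
General solution: C_1X_1 + C_2X_2.

x_1(t) = C_1e^(t)sin(5t) - 3C_1e^(t)cos(5t) - 3C_2e^(t)sin(5t) - C_2e^(t)cos(5t), x_2(t) = C_1e^(t)cos(5t) + C_2e^(t)sin(5t)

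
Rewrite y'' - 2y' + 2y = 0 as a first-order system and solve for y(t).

Let x_1 = y, x_2 = y'. Then x_1' = x_2 and x_2' = -2x_1 + 2x_2.
A = [[0,1],[-2,2]]; det(A-λI) = λ^2 - 2λ + 2.
Eigenvalues λ = 1 ± i.

y(t) = c_1e^(t)cos(t) + c_2e^(t)sin(t)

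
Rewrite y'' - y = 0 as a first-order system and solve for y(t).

Let x_1 = y, x_2 = y'. Then x_1' = x_2 and x_2' = x_1.
A = [[0,1],[1,0]]; det(A-λI) = λ^2 - 1.
Eigenvalues λ = -1, 1 with eigenvectors (1,-1), (1,1).

y(t) = C_1e^(-t) + C_2e^(t)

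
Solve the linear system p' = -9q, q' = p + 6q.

p(t) = 3K_1e^(3t) + 3K_2te^(3t) - K_2e^(3t), q(t) = -K_1e^(3t) - K_2te^(3t)

Coefficient matrix A = [[0, -9], [1, 6]].
Characteristic polynomial det(A - λI) = λ^2 - 6λ + 9 = 0.
Single eigenvalue λ = 3 with algebraic multiplicity 2.
Eigenvector v = (3,-1); generalized eigenvector w with (A-λI)w=v is (-1,0).
General solution: e^(3t)[K_1·v + K_2·(t·v + w)].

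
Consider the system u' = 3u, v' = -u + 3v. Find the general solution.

u(t) = -K_2e^(3t), v(t) = K_1e^(3t) + K_2te^(3t) + K_2e^(3t)

Coefficient matrix A = [[3, 0], [-1, 3]].
Characteristic polynomial det(A - λI) = λ^2 - 6λ + 9 = 0.
Single eigenvalue λ = 3 with algebraic multiplicity 2.
Eigenvector v = (0,1); generalized eigenvector w with (A-λI)w=v is (-1,1).
General solution: e^(3t)[K_1·v + K_2·(t·v + w)].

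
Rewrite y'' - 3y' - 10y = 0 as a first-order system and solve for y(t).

y(t) = C_1e^(5t) + C_2e^(-2t)

Let x_1 = y, x_2 = y'. Then x_1' = x_2 and x_2' = 10x_1 + 3x_2.
A = [[0,1],[10,3]]; det(A-λI) = λ^2 - 3λ - 10.
Eigenvalues λ = 5, -2 with eigenvectors (1,5), (1,-2).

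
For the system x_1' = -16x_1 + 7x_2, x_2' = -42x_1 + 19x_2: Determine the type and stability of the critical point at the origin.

A = [[-16,7],[-42,19]]; det(A-λI) = λ^2 - 3λ - 10.
λ = 5, -2: opposite signs.

saddle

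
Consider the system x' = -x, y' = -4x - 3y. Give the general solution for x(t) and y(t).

x(t) = c_1e^(-t), y(t) = -2c_1e^(-t) - c_2e^(-3t)

Coefficient matrix A = [[-1, 0], [-4, -3]].
Characteristic polynomial det(A - λI) = λ^2 + 4λ + 3 = 0.
Eigenvalues λ = -1, -3.
For λ=-1: (A-λI) row 2 is [-4, -2], so an eigenvector is (1, -2).
For λ=-3: (A-λI) row 1 is [2, 0], so an eigenvector is (0, -1).
General solution: c_1e^(-t)(1,-2) + c_2e^(-3t)(0,-1).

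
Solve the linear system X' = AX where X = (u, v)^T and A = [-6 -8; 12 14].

u(t) = -2K_1e^(6t) - K_2e^(2t), v(t) = 3K_1e^(6t) + K_2e^(2t)

Coefficient matrix A = [[-6, -8], [12, 14]].
Characteristic polynomial det(A - λI) = λ^2 - 8λ + 12 = 0.
Eigenvalues λ = 6, 2.
For λ=6: (A-λI) row 1 is [-12, -8], so an eigenvector is (-2, 3).
For λ=2: (A-λI) row 1 is [-8, -8], so an eigenvector is (-1, 1).
General solution: K_1e^(6t)(-2,3) + K_2e^(2t)(-1,1).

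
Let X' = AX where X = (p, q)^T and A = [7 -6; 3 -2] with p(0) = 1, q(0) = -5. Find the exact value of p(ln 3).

939

A = [[7,-6],[3,-2]]; eigenvalues λ = 4, 1.
Eigenvectors: (2,1) for λ=4, (1,1) for λ=1.
From the initial condition, c_1 = 6, c_2 = -11.
p(ln 3) = (6)(3^4)(2) + (-11)(3^1)(1) = 939.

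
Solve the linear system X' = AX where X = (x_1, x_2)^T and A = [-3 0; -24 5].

Coefficient matrix A = [[-3, 0], [-24, 5]].
Characteristic polynomial det(A - λI) = λ^2 - 2λ - 15 = 0.
Eigenvalues λ = -3, 5.
For λ=-3: (A-λI) row 2 is [-24, 8], so an eigenvector is (-1, -3).
For λ=5: (A-λI) row 1 is [-8, 0], so an eigenvector is (0, 1).
General solution: c_1e^(-3t)(-1,-3) + c_2e^(5t)(0,1).

x_1(t) = -c_1e^(-3t), x_2(t) = -3c_1e^(-3t) + c_2e^(5t)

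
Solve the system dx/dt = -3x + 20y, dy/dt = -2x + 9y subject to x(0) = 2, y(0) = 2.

Coefficient matrix A = [[-3, 20], [-2, 9]].
Characteristic polynomial det(A - λI) = λ^2 - 6λ + 13 = 0.
Eigenvalues λ = 3 ± 2i (complex conjugate pair).
For λ=3+2i: an eigenvector is (1,0) - i(-3,-1) = (1 + 3i, 0 + i).
A real fundamental pair from Re and Im of e^((3+2i)t)v: X_1 = e^(3t)(cos(2t)·(1,0) + sin(2t)·(-3,-1)), X_2 = e^(3t)(sin(2t)·(1,0) - cos(2t)·(-3,-1)).
General solution: c_1X_1 + c_2X_2.
Applying x(0)=2, y(0)=2 gives c_1=-4, c_2=2.

x(t) = 14e^(3t)sin(2t) + 2e^(3t)cos(2t), y(t) = 4e^(3t)sin(2t) + 2e^(3t)cos(2t)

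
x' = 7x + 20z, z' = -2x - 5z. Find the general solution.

x(t) = 3K_1e^(t)sin(2t) + K_1e^(t)cos(2t) + K_2e^(t)sin(2t) - 3K_2e^(t)cos(2t), z(t) = -K_1e^(t)sin(2t) + K_2e^(t)cos(2t)

Coefficient matrix A = [[7, 20], [-2, -5]].
Characteristic polynomial det(A - λI) = λ^2 - 2λ + 5 = 0.
Eigenvalues λ = 1 ± 2i (complex conjugate pair).
For λ=1+2i: an eigenvector is (1,0) - i(3,-1) = (1 - 3i, 0 + i).
A real fundamental pair from Re and Im of e^((1+2i)t)v: X_1 = e^(t)(cos(2t)·(1,0) + sin(2t)·(3,-1)), X_2 = e^(t)(sin(2t)·(1,0) - cos(2t)·(3,-1)).
General solution: K_1X_1 + K_2X_2.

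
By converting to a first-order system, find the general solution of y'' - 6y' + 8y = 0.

Let x_1 = y, x_2 = y'. Then x_1' = x_2 and x_2' = -8x_1 + 6x_2.
A = [[0,1],[-8,6]]; det(A-λI) = λ^2 - 6λ + 8.
Eigenvalues λ = 2, 4 with eigenvectors (1,2), (1,4).

y(t) = C_1e^(2t) + C_2e^(4t)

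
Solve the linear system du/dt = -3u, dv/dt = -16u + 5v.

Coefficient matrix A = [[-3, 0], [-16, 5]].
Characteristic polynomial det(A - λI) = λ^2 - 2λ - 15 = 0.
Eigenvalues λ = -3, 5.
For λ=-3: (A-λI) row 2 is [-16, 8], so an eigenvector is (-1, -2).
For λ=5: (A-λI) row 1 is [-8, 0], so an eigenvector is (0, 1).
General solution: C_1e^(-3t)(-1,-2) + C_2e^(5t)(0,1).

u(t) = -C_1e^(-3t), v(t) = -2C_1e^(-3t) + C_2e^(5t)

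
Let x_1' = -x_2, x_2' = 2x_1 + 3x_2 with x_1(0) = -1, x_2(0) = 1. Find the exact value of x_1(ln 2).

-2

A = [[0,-1],[2,3]]; eigenvalues λ = 2, 1.
Eigenvectors: (-1,2) for λ=2, (1,-1) for λ=1.
From the initial condition, c_1 = 0, c_2 = -1.
x_1(ln 2) = (0)(2^2)(-1) + (-1)(2^1)(1) = -2.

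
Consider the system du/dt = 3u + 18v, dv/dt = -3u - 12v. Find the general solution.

u(t) = 3K_1e^(-3t) + 2K_2e^(-6t), v(t) = -K_1e^(-3t) - K_2e^(-6t)

Coefficient matrix A = [[3, 18], [-3, -12]].
Characteristic polynomial det(A - λI) = λ^2 + 9λ + 18 = 0.
Eigenvalues λ = -3, -6.
For λ=-3: (A-λI) row 1 is [6, 18], so an eigenvector is (3, -1).
For λ=-6: (A-λI) row 1 is [9, 18], so an eigenvector is (2, -1).
General solution: K_1e^(-3t)(3,-1) + K_2e^(-6t)(2,-1).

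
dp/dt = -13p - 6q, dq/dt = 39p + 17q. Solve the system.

p(t) = -K_1e^(2t)sin(3t) - K_1e^(2t)cos(3t) - K_2e^(2t)sin(3t) + K_2e^(2t)cos(3t), q(t) = 2K_1e^(2t)sin(3t) + 3K_1e^(2t)cos(3t) + 3K_2e^(2t)sin(3t) - 2K_2e^(2t)cos(3t)

Coefficient matrix A = [[-13, -6], [39, 17]].
Characteristic polynomial det(A - λI) = λ^2 - 4λ + 13 = 0.
Eigenvalues λ = 2 ± 3i (complex conjugate pair).
For λ=2+3i: an eigenvector is (-1,3) - i(-1,2) = (-1 + i, 3 - 2i).
A real fundamental pair from Re and Im of e^((2+3i)t)v: X_1 = e^(2t)(cos(3t)·(-1,3) + sin(3t)·(-1,2)), X_2 = e^(2t)(sin(3t)·(-1,3) - cos(3t)·(-1,2)).
General solution: K_1X_1 + K_2X_2.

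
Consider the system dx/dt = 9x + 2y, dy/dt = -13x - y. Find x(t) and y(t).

x(t) = -C_1e^(4t)sin(t) - C_1e^(4t)cos(t) - C_2e^(4t)sin(t) + C_2e^(4t)cos(t), y(t) = 3C_1e^(4t)sin(t) + 2C_1e^(4t)cos(t) + 2C_2e^(4t)sin(t) - 3C_2e^(4t)cos(t)

Coefficient matrix A = [[9, 2], [-13, -1]].
Characteristic polynomial det(A - λI) = λ^2 - 8λ + 17 = 0.
Eigenvalues λ = 4 ± i (complex conjugate pair).
For λ=4+i: an eigenvector is (-1,2) - i(-1,3) = (-1 + i, 2 - 3i).
A real fundamental pair from Re and Im of e^((4+i)t)v: X_1 = e^(4t)(cos(t)·(-1,2) + sin(t)·(-1,3)), X_2 = e^(4t)(sin(t)·(-1,2) - cos(t)·(-1,3)).
General solution: C_1X_1 + C_2X_2.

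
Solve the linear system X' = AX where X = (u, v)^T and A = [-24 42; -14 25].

Coefficient matrix A = [[-24, 42], [-14, 25]].
Characteristic polynomial det(A - λI) = λ^2 - λ - 12 = 0.
Eigenvalues λ = 4, -3.
For λ=4: (A-λI) row 1 is [-28, 42], so an eigenvector is (-3, -2).
For λ=-3: (A-λI) row 1 is [-21, 42], so an eigenvector is (2, 1).
General solution: K_1e^(4t)(-3,-2) + K_2e^(-3t)(2,1).

u(t) = -3K_1e^(4t) + 2K_2e^(-3t), v(t) = -2K_1e^(4t) + K_2e^(-3t)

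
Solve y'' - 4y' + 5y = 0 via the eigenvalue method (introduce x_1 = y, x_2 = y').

Let x_1 = y, x_2 = y'. Then x_1' = x_2 and x_2' = -5x_1 + 4x_2.
A = [[0,1],[-5,4]]; det(A-λI) = λ^2 - 4λ + 5.
Eigenvalues λ = 2 ± i.

y(t) = K_1e^(2t)cos(t) + K_2e^(2t)sin(t)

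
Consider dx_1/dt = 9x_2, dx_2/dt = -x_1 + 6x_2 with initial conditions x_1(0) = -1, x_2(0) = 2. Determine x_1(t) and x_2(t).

x_1(t) = 21te^(3t) - e^(3t), x_2(t) = 7te^(3t) + 2e^(3t)

Coefficient matrix A = [[0, 9], [-1, 6]].
Characteristic polynomial det(A - λI) = λ^2 - 6λ + 9 = 0.
Single eigenvalue λ = 3 with algebraic multiplicity 2.
Eigenvector v = (-3,-1); generalized eigenvector w with (A-λI)w=v is (1,0).
General solution: e^(3t)[C_1·v + C_2·(t·v + w)].
Applying x_1(0)=-1, x_2(0)=2 gives C_1=-2, C_2=-7.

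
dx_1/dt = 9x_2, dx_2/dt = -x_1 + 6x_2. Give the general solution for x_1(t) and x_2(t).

Coefficient matrix A = [[0, 9], [-1, 6]].
Characteristic polynomial det(A - λI) = λ^2 - 6λ + 9 = 0.
Single eigenvalue λ = 3 with algebraic multiplicity 2.
Eigenvector v = (-3,-1); generalized eigenvector w with (A-λI)w=v is (1,0).
General solution: e^(3t)[c_1·v + c_2·(t·v + w)].

x_1(t) = -3c_1e^(3t) - 3c_2te^(3t) + c_2e^(3t), x_2(t) = -c_1e^(3t) - c_2te^(3t)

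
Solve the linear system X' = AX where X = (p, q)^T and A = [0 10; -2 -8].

p(t) = -C_1e^(-4t)sin(2t) + 2C_1e^(-4t)cos(2t) + 2C_2e^(-4t)sin(2t) + C_2e^(-4t)cos(2t), q(t) = -C_1e^(-4t)cos(2t) - C_2e^(-4t)sin(2t)

Coefficient matrix A = [[0, 10], [-2, -8]].
Characteristic polynomial det(A - λI) = λ^2 + 8λ + 20 = 0.
Eigenvalues λ = -4 ± 2i (complex conjugate pair).
For λ=-4+2i: an eigenvector is (2,-1) - i(-1,0) = (2 + i, -1).
A real fundamental pair from Re and Im of e^((-4+2i)t)v: X_1 = e^(-4t)(cos(2t)·(2,-1) + sin(2t)·(-1,0)), X_2 = e^(-4t)(sin(2t)·(2,-1) - cos(2t)·(-1,0)).
General solution: C_1X_1 + C_2X_2.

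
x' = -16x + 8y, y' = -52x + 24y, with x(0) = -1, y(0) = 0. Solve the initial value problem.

x(t) = 5e^(4t)sin(4t) - e^(4t)cos(4t), y(t) = 13e^(4t)sin(4t)

Coefficient matrix A = [[-16, 8], [-52, 24]].
Characteristic polynomial det(A - λI) = λ^2 - 8λ + 32 = 0.
Eigenvalues λ = 4 ± 4i (complex conjugate pair).
For λ=4+4i: an eigenvector is (1,2) - i(-1,-3) = (1 + i, 2 + 3i).
A real fundamental pair from Re and Im of e^((4+4i)t)v: X_1 = e^(4t)(cos(4t)·(1,2) + sin(4t)·(-1,-3)), X_2 = e^(4t)(sin(4t)·(1,2) - cos(4t)·(-1,-3)).
General solution: C_1X_1 + C_2X_2.
Applying x(0)=-1, y(0)=0 gives C_1=-3, C_2=2.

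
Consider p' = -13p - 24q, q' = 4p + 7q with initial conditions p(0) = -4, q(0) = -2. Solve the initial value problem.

p(t) = 20e^(-t) - 24e^(-5t), q(t) = -10e^(-t) + 8e^(-5t)

Coefficient matrix A = [[-13, -24], [4, 7]].
Characteristic polynomial det(A - λI) = λ^2 + 6λ + 5 = 0.
Eigenvalues λ = -5, -1.
For λ=-5: (A-λI) row 1 is [-8, -24], so an eigenvector is (-3, 1).
For λ=-1: (A-λI) row 1 is [-12, -24], so an eigenvector is (-2, 1).
General solution: C_1e^(-5t)(-3,1) + C_2e^(-t)(-2,1).
Applying p(0)=-4, q(0)=-2 gives C_1=8, C_2=-10.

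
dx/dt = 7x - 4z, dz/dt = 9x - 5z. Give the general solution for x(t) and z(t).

x(t) = -2C_1e^(t) - 2C_2te^(t) + C_2e^(t), z(t) = -3C_1e^(t) - 3C_2te^(t) + 2C_2e^(t)

Coefficient matrix A = [[7, -4], [9, -5]].
Characteristic polynomial det(A - λI) = λ^2 - 2λ + 1 = 0.
Single eigenvalue λ = 1 with algebraic multiplicity 2.
Eigenvector v = (-2,-3); generalized eigenvector w with (A-λI)w=v is (1,2).
General solution: e^(t)[C_1·v + C_2·(t·v + w)].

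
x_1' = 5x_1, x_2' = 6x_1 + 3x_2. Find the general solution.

x_1(t) = -c_2e^(5t), x_2(t) = -c_1e^(3t) - 3c_2e^(5t)

Coefficient matrix A = [[5, 0], [6, 3]].
Characteristic polynomial det(A - λI) = λ^2 - 8λ + 15 = 0.
Eigenvalues λ = 3, 5.
For λ=3: (A-λI) row 1 is [2, 0], so an eigenvector is (0, -1).
For λ=5: (A-λI) row 2 is [6, -2], so an eigenvector is (-1, -3).
General solution: c_1e^(3t)(0,-1) + c_2e^(5t)(-1,-3).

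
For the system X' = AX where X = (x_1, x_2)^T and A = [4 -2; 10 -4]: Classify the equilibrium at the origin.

A = [[4,-2],[10,-4]]; det(A-λI) = λ^2 + 4.
λ = 0 ± 2i: zero real part.

center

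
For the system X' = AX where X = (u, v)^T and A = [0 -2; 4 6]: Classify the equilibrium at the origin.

A = [[0,-2],[4,6]]; det(A-λI) = λ^2 - 6λ + 8.
λ = 2, 4: both positive.

unstable node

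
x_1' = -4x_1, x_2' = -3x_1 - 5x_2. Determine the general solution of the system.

Coefficient matrix A = [[-4, 0], [-3, -5]].
Characteristic polynomial det(A - λI) = λ^2 + 9λ + 20 = 0.
Eigenvalues λ = -4, -5.
For λ=-4: (A-λI) row 2 is [-3, -1], so an eigenvector is (-1, 3).
For λ=-5: (A-λI) row 1 is [1, 0], so an eigenvector is (0, 1).
General solution: K_1e^(-4t)(-1,3) + K_2e^(-5t)(0,1).

x_1(t) = -K_1e^(-4t), x_2(t) = 3K_1e^(-4t) + K_2e^(-5t)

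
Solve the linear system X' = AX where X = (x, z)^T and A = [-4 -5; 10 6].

x(t) = C_1e^(t)cos(5t) + C_2e^(t)sin(5t), z(t) = C_1e^(t)sin(5t) - C_1e^(t)cos(5t) - C_2e^(t)sin(5t) - C_2e^(t)cos(5t)

Coefficient matrix A = [[-4, -5], [10, 6]].
Characteristic polynomial det(A - λI) = λ^2 - 2λ + 26 = 0.
Eigenvalues λ = 1 ± 5i (complex conjugate pair).
For λ=1+5i: an eigenvector is (1,-1) - i(0,1) = (1, -1 - i).
A real fundamental pair from Re and Im of e^((1+5i)t)v: X_1 = e^(t)(cos(5t)·(1,-1) + sin(5t)·(0,1)), X_2 = e^(t)(sin(5t)·(1,-1) - cos(5t)·(0,1)).
General solution: C_1X_1 + C_2X_2.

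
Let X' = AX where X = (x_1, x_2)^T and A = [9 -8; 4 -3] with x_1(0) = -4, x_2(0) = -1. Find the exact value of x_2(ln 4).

A = [[9,-8],[4,-3]]; eigenvalues λ = 1, 5.
Eigenvectors: (1,1) for λ=1, (2,1) for λ=5.
From the initial condition, c_1 = 2, c_2 = -3.
x_2(ln 4) = (2)(4^1)(1) + (-3)(4^5)(1) = -3064.

-3064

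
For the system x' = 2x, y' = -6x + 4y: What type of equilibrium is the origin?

A = [[2,0],[-6,4]]; det(A-λI) = λ^2 - 6λ + 8.
λ = 4, 2: both positive.

unstable node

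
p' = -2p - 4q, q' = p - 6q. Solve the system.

p(t) = -2C_1e^(-4t) - 2C_2te^(-4t) + 3C_2e^(-4t), q(t) = -C_1e^(-4t) - C_2te^(-4t) + 2C_2e^(-4t)

Coefficient matrix A = [[-2, -4], [1, -6]].
Characteristic polynomial det(A - λI) = λ^2 + 8λ + 16 = 0.
Single eigenvalue λ = -4 with algebraic multiplicity 2.
Eigenvector v = (-2,-1); generalized eigenvector w with (A-λI)w=v is (3,2).
General solution: e^(-4t)[C_1·v + C_2·(t·v + w)].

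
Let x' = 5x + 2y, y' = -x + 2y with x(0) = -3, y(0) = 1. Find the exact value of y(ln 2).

24

A = [[5,2],[-1,2]]; eigenvalues λ = 4, 3.
Eigenvectors: (-2,1) for λ=4, (1,-1) for λ=3.
From the initial condition, c_1 = 2, c_2 = 1.
y(ln 2) = (2)(2^4)(1) + (1)(2^3)(-1) = 24.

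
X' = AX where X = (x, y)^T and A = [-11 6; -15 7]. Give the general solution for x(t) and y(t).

Coefficient matrix A = [[-11, 6], [-15, 7]].
Characteristic polynomial det(A - λI) = λ^2 + 4λ + 13 = 0.
Eigenvalues λ = -2 ± 3i (complex conjugate pair).
For λ=-2+3i: an eigenvector is (1,1) - i(-1,-2) = (1 + i, 1 + 2i).
A real fundamental pair from Re and Im of e^((-2+3i)t)v: X_1 = e^(-2t)(cos(3t)·(1,1) + sin(3t)·(-1,-2)), X_2 = e^(-2t)(sin(3t)·(1,1) - cos(3t)·(-1,-2)).
General solution: K_1X_1 + K_2X_2.

x(t) = -K_1e^(-2t)sin(3t) + K_1e^(-2t)cos(3t) + K_2e^(-2t)sin(3t) + K_2e^(-2t)cos(3t), y(t) = -2K_1e^(-2t)sin(3t) + K_1e^(-2t)cos(3t) + K_2e^(-2t)sin(3t) + 2K_2e^(-2t)cos(3t)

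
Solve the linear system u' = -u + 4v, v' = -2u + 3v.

Coefficient matrix A = [[-1, 4], [-2, 3]].
Characteristic polynomial det(A - λI) = λ^2 - 2λ + 5 = 0.
Eigenvalues λ = 1 ± 2i (complex conjugate pair).
For λ=1+2i: an eigenvector is (-1,0) - i(1,1) = (-1 - i, 0 - i).
A real fundamental pair from Re and Im of e^((1+2i)t)v: X_1 = e^(t)(cos(2t)·(-1,0) + sin(2t)·(1,1)), X_2 = e^(t)(sin(2t)·(-1,0) - cos(2t)·(1,1)).
General solution: c_1X_1 + c_2X_2.

u(t) = c_1e^(t)sin(2t) - c_1e^(t)cos(2t) - c_2e^(t)sin(2t) - c_2e^(t)cos(2t), v(t) = c_1e^(t)sin(2t) - c_2e^(t)cos(2t)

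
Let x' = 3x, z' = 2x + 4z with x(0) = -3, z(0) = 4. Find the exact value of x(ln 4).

A = [[3,0],[2,4]]; eigenvalues λ = 3, 4.
Eigenvectors: (1,-2) for λ=3, (0,1) for λ=4.
From the initial condition, c_1 = -3, c_2 = -2.
x(ln 4) = (-3)(4^3)(1) + (-2)(4^4)(0) = -192.

-192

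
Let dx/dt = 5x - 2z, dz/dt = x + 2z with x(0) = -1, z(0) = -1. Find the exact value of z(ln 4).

A = [[5,-2],[1,2]]; eigenvalues λ = 4, 3.
Eigenvectors: (2,1) for λ=4, (1,1) for λ=3.
From the initial condition, c_1 = 0, c_2 = -1.
z(ln 4) = (0)(4^4)(1) + (-1)(4^3)(1) = -64.

-64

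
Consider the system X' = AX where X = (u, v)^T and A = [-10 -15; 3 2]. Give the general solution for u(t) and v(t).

Coefficient matrix A = [[-10, -15], [3, 2]].
Characteristic polynomial det(A - λI) = λ^2 + 8λ + 25 = 0.
Eigenvalues λ = -4 ± 3i (complex conjugate pair).
For λ=-4+3i: an eigenvector is (1,0) - i(-2,1) = (1 + 2i, 0 - i).
A real fundamental pair from Re and Im of e^((-4+3i)t)v: X_1 = e^(-4t)(cos(3t)·(1,0) + sin(3t)·(-2,1)), X_2 = e^(-4t)(sin(3t)·(1,0) - cos(3t)·(-2,1)).
General solution: C_1X_1 + C_2X_2.

u(t) = -2C_1e^(-4t)sin(3t) + C_1e^(-4t)cos(3t) + C_2e^(-4t)sin(3t) + 2C_2e^(-4t)cos(3t), v(t) = C_1e^(-4t)sin(3t) - C_2e^(-4t)cos(3t)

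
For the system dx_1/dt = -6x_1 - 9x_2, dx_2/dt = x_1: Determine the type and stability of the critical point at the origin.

A = [[-6,-9],[1,0]]; det(A-λI) = λ^2 + 6λ + 9.
repeated λ = -3 with a single eigenvector.

stable improper node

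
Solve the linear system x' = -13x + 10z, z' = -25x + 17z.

x(t) = K_1e^(2t)sin(5t) - K_1e^(2t)cos(5t) - K_2e^(2t)sin(5t) - K_2e^(2t)cos(5t), z(t) = 2K_1e^(2t)sin(5t) - K_1e^(2t)cos(5t) - K_2e^(2t)sin(5t) - 2K_2e^(2t)cos(5t)

Coefficient matrix A = [[-13, 10], [-25, 17]].
Characteristic polynomial det(A - λI) = λ^2 - 4λ + 29 = 0.
Eigenvalues λ = 2 ± 5i (complex conjugate pair).
For λ=2+5i: an eigenvector is (-1,-1) - i(1,2) = (-1 - i, -1 - 2i).
A real fundamental pair from Re and Im of e^((2+5i)t)v: X_1 = e^(2t)(cos(5t)·(-1,-1) + sin(5t)·(1,2)), X_2 = e^(2t)(sin(5t)·(-1,-1) - cos(5t)·(1,2)).
General solution: K_1X_1 + K_2X_2.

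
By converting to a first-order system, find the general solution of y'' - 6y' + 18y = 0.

Let x_1 = y, x_2 = y'. Then x_1' = x_2 and x_2' = -18x_1 + 6x_2.
A = [[0,1],[-18,6]]; det(A-λI) = λ^2 - 6λ + 18.
Eigenvalues λ = 3 ± 3i.

y(t) = K_1e^(3t)cos(3t) + K_2e^(3t)sin(3t)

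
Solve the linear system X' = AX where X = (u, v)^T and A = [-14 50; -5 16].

u(t) = 3c_1e^(t)sin(5t) - c_1e^(t)cos(5t) - c_2e^(t)sin(5t) - 3c_2e^(t)cos(5t), v(t) = c_1e^(t)sin(5t) - c_2e^(t)cos(5t)

Coefficient matrix A = [[-14, 50], [-5, 16]].
Characteristic polynomial det(A - λI) = λ^2 - 2λ + 26 = 0.
Eigenvalues λ = 1 ± 5i (complex conjugate pair).
For λ=1+5i: an eigenvector is (-1,0) - i(3,1) = (-1 - 3i, 0 - i).
A real fundamental pair from Re and Im of e^((1+5i)t)v: X_1 = e^(t)(cos(5t)·(-1,0) + sin(5t)·(3,1)), X_2 = e^(t)(sin(5t)·(-1,0) - cos(5t)·(3,1)).
General solution: c_1X_1 + c_2X_2.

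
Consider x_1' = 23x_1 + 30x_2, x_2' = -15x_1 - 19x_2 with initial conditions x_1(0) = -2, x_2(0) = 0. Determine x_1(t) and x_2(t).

x_1(t) = -14e^(2t)sin(3t) - 2e^(2t)cos(3t), x_2(t) = 10e^(2t)sin(3t)

Coefficient matrix A = [[23, 30], [-15, -19]].
Characteristic polynomial det(A - λI) = λ^2 - 4λ + 13 = 0.
Eigenvalues λ = 2 ± 3i (complex conjugate pair).
For λ=2+3i: an eigenvector is (3,-2) - i(1,-1) = (3 - i, -2 + i).
A real fundamental pair from Re and Im of e^((2+3i)t)v: X_1 = e^(2t)(cos(3t)·(3,-2) + sin(3t)·(1,-1)), X_2 = e^(2t)(sin(3t)·(3,-2) - cos(3t)·(1,-1)).
General solution: C_1X_1 + C_2X_2.
Applying x_1(0)=-2, x_2(0)=0 gives C_1=-2, C_2=-4.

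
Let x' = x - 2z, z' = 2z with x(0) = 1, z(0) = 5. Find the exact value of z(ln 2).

A = [[1,-2],[0,2]]; eigenvalues λ = 2, 1.
Eigenvectors: (-2,1) for λ=2, (1,0) for λ=1.
From the initial condition, c_1 = 5, c_2 = 11.
z(ln 2) = (5)(2^2)(1) + (11)(2^1)(0) = 20.

20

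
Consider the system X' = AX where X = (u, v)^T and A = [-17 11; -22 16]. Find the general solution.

u(t) = -C_1e^(-6t) + C_2e^(5t), v(t) = -C_1e^(-6t) + 2C_2e^(5t)

Coefficient matrix A = [[-17, 11], [-22, 16]].
Characteristic polynomial det(A - λI) = λ^2 + λ - 30 = 0.
Eigenvalues λ = -6, 5.
For λ=-6: (A-λI) row 1 is [-11, 11], so an eigenvector is (-1, -1).
For λ=5: (A-λI) row 1 is [-22, 11], so an eigenvector is (1, 2).
General solution: C_1e^(-6t)(-1,-1) + C_2e^(5t)(1,2).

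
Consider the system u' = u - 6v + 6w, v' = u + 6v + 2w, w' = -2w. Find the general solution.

u(t) = -2c_1e^(-2t) - 2c_2e^(4t) + 3c_3e^(3t), v(t) = c_2e^(4t) - c_3e^(3t), w(t) = c_1e^(-2t)

Coefficient matrix A = [[1, -6, 6], [1, 6, 2], [0, 0, -2]].
det(A - λI) = 0 gives eigenvalues λ = -2, 4, 3.
For λ=-2: eigenvector (-2,0,1).
For λ=4: eigenvector (-2,1,0).
For λ=3: eigenvector (3,-1,0).
General solution: c_1e^(-2t)(-2,0,1) + c_2e^(4t)(-2,1,0) + c_3e^(3t)(3,-1,0).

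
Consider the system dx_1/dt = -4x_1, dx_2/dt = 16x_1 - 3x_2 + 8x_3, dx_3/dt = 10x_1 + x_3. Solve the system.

x_1(t) = -C_2e^(-4t), x_2(t) = 2C_1e^(t) + C_3e^(-3t), x_3(t) = C_1e^(t) + 2C_2e^(-4t)

Coefficient matrix A = [[-4, 0, 0], [16, -3, 8], [10, 0, 1]].
det(A - λI) = 0 gives eigenvalues λ = 1, -4, -3.
For λ=1: eigenvector (0,2,1).
For λ=-4: eigenvector (-1,0,2).
For λ=-3: eigenvector (0,1,0).
General solution: C_1e^(t)(0,2,1) + C_2e^(-4t)(-1,0,2) + C_3e^(-3t)(0,1,0).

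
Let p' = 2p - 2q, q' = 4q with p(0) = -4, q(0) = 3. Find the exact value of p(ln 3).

-252

A = [[2,-2],[0,4]]; eigenvalues λ = 4, 2.
Eigenvectors: (1,-1) for λ=4, (1,0) for λ=2.
From the initial condition, c_1 = -3, c_2 = -1.
p(ln 3) = (-3)(3^4)(1) + (-1)(3^2)(1) = -252.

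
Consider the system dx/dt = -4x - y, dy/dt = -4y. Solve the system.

x(t) = -K_1e^(-4t) - K_2te^(-4t) - 2K_2e^(-4t), y(t) = K_2e^(-4t)

Coefficient matrix A = [[-4, -1], [0, -4]].
Characteristic polynomial det(A - λI) = λ^2 + 8λ + 16 = 0.
Single eigenvalue λ = -4 with algebraic multiplicity 2.
Eigenvector v = (-1,0); generalized eigenvector w with (A-λI)w=v is (-2,1).
General solution: e^(-4t)[K_1·v + K_2·(t·v + w)].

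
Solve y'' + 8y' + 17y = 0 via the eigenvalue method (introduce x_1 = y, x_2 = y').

y(t) = C_1e^(-4t)cos(t) + C_2e^(-4t)sin(t)

Let x_1 = y, x_2 = y'. Then x_1' = x_2 and x_2' = -17x_1 - 8x_2.
A = [[0,1],[-17,-8]]; det(A-λI) = λ^2 + 8λ + 17.
Eigenvalues λ = -4 ± i.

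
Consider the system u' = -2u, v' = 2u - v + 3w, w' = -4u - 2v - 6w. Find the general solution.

Coefficient matrix A = [[-2, 0, 0], [2, -1, 3], [-4, -2, -6]].
det(A - λI) = 0 gives eigenvalues λ = -2, -4, -3.
For λ=-2: eigenvector (1,-2,0).
For λ=-4: eigenvector (0,-1,1).
For λ=-3: eigenvector (0,3,-2).
General solution: K_1e^(-2t)(1,-2,0) + K_2e^(-4t)(0,-1,1) + K_3e^(-3t)(0,3,-2).

u(t) = K_1e^(-2t), v(t) = -2K_1e^(-2t) - K_2e^(-4t) + 3K_3e^(-3t), w(t) = K_2e^(-4t) - 2K_3e^(-3t)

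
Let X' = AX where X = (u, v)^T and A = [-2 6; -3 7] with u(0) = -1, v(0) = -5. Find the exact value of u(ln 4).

A = [[-2,6],[-3,7]]; eigenvalues λ = 1, 4.
Eigenvectors: (2,1) for λ=1, (-1,-1) for λ=4.
From the initial condition, c_1 = 4, c_2 = 9.
u(ln 4) = (4)(4^1)(2) + (9)(4^4)(-1) = -2272.

-2272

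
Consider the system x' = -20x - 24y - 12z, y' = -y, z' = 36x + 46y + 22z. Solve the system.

x(t) = c_1e^(4t) + 2c_3e^(-2t), y(t) = c_2e^(-t), z(t) = -2c_1e^(4t) - 2c_2e^(-t) - 3c_3e^(-2t)

Coefficient matrix A = [[-20, -24, -12], [0, -1, 0], [36, 46, 22]].
det(A - λI) = 0 gives eigenvalues λ = 4, -1, -2.
For λ=4: eigenvector (1,0,-2).
For λ=-1: eigenvector (0,1,-2).
For λ=-2: eigenvector (2,0,-3).
General solution: c_1e^(4t)(1,0,-2) + c_2e^(-t)(0,1,-2) + c_3e^(-2t)(2,0,-3).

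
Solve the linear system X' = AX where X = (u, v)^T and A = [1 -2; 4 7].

u(t) = c_1e^(3t) + c_2e^(5t), v(t) = -c_1e^(3t) - 2c_2e^(5t)

Coefficient matrix A = [[1, -2], [4, 7]].
Characteristic polynomial det(A - λI) = λ^2 - 8λ + 15 = 0.
Eigenvalues λ = 3, 5.
For λ=3: (A-λI) row 1 is [-2, -2], so an eigenvector is (1, -1).
For λ=5: (A-λI) row 1 is [-4, -2], so an eigenvector is (1, -2).
General solution: c_1e^(3t)(1,-1) + c_2e^(5t)(1,-2).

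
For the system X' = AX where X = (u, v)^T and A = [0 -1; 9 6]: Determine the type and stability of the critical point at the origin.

unstable improper node

A = [[0,-1],[9,6]]; det(A-λI) = λ^2 - 6λ + 9.
repeated λ = 3 with a single eigenvector.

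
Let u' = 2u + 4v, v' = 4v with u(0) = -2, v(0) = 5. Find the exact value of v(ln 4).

A = [[2,4],[0,4]]; eigenvalues λ = 2, 4.
Eigenvectors: (1,0) for λ=2, (2,1) for λ=4.
From the initial condition, c_1 = -12, c_2 = 5.
v(ln 4) = (-12)(4^2)(0) + (5)(4^4)(1) = 1280.

1280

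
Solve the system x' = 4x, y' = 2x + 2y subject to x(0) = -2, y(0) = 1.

x(t) = -2e^(4t), y(t) = -2e^(4t) + 3e^(2t)

Coefficient matrix A = [[4, 0], [2, 2]].
Characteristic polynomial det(A - λI) = λ^2 - 6λ + 8 = 0.
Eigenvalues λ = 4, 2.
For λ=4: (A-λI) row 2 is [2, -2], so an eigenvector is (1, 1).
For λ=2: (A-λI) row 1 is [2, 0], so an eigenvector is (0, -1).
General solution: c_1e^(4t)(1,1) + c_2e^(2t)(0,-1).
Applying x(0)=-2, y(0)=1 gives c_1=-2, c_2=-3.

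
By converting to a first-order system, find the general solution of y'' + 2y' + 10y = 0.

Let x_1 = y, x_2 = y'. Then x_1' = x_2 and x_2' = -10x_1 - 2x_2.
A = [[0,1],[-10,-2]]; det(A-λI) = λ^2 + 2λ + 10.
Eigenvalues λ = -1 ± 3i.

y(t) = C_1e^(-t)cos(3t) + C_2e^(-t)sin(3t)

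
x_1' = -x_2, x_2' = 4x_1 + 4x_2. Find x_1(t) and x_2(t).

Coefficient matrix A = [[0, -1], [4, 4]].
Characteristic polynomial det(A - λI) = λ^2 - 4λ + 4 = 0.
Single eigenvalue λ = 2 with algebraic multiplicity 2.
Eigenvector v = (1,-2); generalized eigenvector w with (A-λI)w=v is (0,-1).
General solution: e^(2t)[C_1·v + C_2·(t·v + w)].

x_1(t) = C_1e^(2t) + C_2te^(2t), x_2(t) = -2C_1e^(2t) - 2C_2te^(2t) - C_2e^(2t)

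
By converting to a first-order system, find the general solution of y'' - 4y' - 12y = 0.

y(t) = C_1e^(6t) + C_2e^(-2t)

Let x_1 = y, x_2 = y'. Then x_1' = x_2 and x_2' = 12x_1 + 4x_2.
A = [[0,1],[12,4]]; det(A-λI) = λ^2 - 4λ - 12.
Eigenvalues λ = 6, -2 with eigenvectors (1,6), (1,-2).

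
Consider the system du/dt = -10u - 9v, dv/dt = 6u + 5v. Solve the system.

u(t) = 3c_1e^(-4t) + c_2e^(-t), v(t) = -2c_1e^(-4t) - c_2e^(-t)

Coefficient matrix A = [[-10, -9], [6, 5]].
Characteristic polynomial det(A - λI) = λ^2 + 5λ + 4 = 0.
Eigenvalues λ = -4, -1.
For λ=-4: (A-λI) row 1 is [-6, -9], so an eigenvector is (3, -2).
For λ=-1: (A-λI) row 1 is [-9, -9], so an eigenvector is (1, -1).
General solution: c_1e^(-4t)(3,-2) + c_2e^(-t)(1,-1).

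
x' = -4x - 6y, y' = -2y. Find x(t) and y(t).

x(t) = -3C_1e^(-2t) - C_2e^(-4t), y(t) = C_1e^(-2t)

Coefficient matrix A = [[-4, -6], [0, -2]].
Characteristic polynomial det(A - λI) = λ^2 + 6λ + 8 = 0.
Eigenvalues λ = -2, -4.
For λ=-2: (A-λI) row 1 is [-2, -6], so an eigenvector is (-3, 1).
For λ=-4: (A-λI) row 1 is [0, -6], so an eigenvector is (-1, 0).
General solution: C_1e^(-2t)(-3,1) + C_2e^(-4t)(-1,0).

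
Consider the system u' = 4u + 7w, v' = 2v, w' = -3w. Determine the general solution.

u(t) = K_1e^(4t) - K_2e^(-3t), v(t) = K_3e^(2t), w(t) = K_2e^(-3t)

Coefficient matrix A = [[4, 0, 7], [0, 2, 0], [0, 0, -3]].
det(A - λI) = 0 gives eigenvalues λ = 4, -3, 2.
For λ=4: eigenvector (1,0,0).
For λ=-3: eigenvector (-1,0,1).
For λ=2: eigenvector (0,1,0).
General solution: K_1e^(4t)(1,0,0) + K_2e^(-3t)(-1,0,1) + K_3e^(2t)(0,1,0).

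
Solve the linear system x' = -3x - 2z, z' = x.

x(t) = c_1e^(-t) - 2c_2e^(-2t), z(t) = -c_1e^(-t) + c_2e^(-2t)

Coefficient matrix A = [[-3, -2], [1, 0]].
Characteristic polynomial det(A - λI) = λ^2 + 3λ + 2 = 0.
Eigenvalues λ = -1, -2.
For λ=-1: (A-λI) row 1 is [-2, -2], so an eigenvector is (1, -1).
For λ=-2: (A-λI) row 1 is [-1, -2], so an eigenvector is (-2, 1).
General solution: c_1e^(-t)(1,-1) + c_2e^(-2t)(-2,1).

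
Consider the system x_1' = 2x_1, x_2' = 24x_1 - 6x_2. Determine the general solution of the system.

Coefficient matrix A = [[2, 0], [24, -6]].
Characteristic polynomial det(A - λI) = λ^2 + 4λ - 12 = 0.
Eigenvalues λ = 2, -6.
For λ=2: (A-λI) row 2 is [24, -8], so an eigenvector is (-1, -3).
For λ=-6: (A-λI) row 1 is [8, 0], so an eigenvector is (0, 1).
General solution: K_1e^(2t)(-1,-3) + K_2e^(-6t)(0,1).

x_1(t) = -K_1e^(2t), x_2(t) = -3K_1e^(2t) + K_2e^(-6t)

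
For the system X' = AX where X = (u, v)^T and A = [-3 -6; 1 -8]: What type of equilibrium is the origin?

A = [[-3,-6],[1,-8]]; det(A-λI) = λ^2 + 11λ + 30.
λ = -6, -5: both negative.

stable node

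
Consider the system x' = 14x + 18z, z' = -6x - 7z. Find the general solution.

x(t) = 2c_1e^(5t) + 3c_2e^(2t), z(t) = -c_1e^(5t) - 2c_2e^(2t)

Coefficient matrix A = [[14, 18], [-6, -7]].
Characteristic polynomial det(A - λI) = λ^2 - 7λ + 10 = 0.
Eigenvalues λ = 5, 2.
For λ=5: (A-λI) row 1 is [9, 18], so an eigenvector is (2, -1).
For λ=2: (A-λI) row 1 is [12, 18], so an eigenvector is (3, -2).
General solution: c_1e^(5t)(2,-1) + c_2e^(2t)(3,-2).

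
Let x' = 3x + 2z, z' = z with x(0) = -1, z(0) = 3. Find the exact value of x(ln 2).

10

A = [[3,2],[0,1]]; eigenvalues λ = 3, 1.
Eigenvectors: (-1,0) for λ=3, (-1,1) for λ=1.
From the initial condition, c_1 = -2, c_2 = 3.
x(ln 2) = (-2)(2^3)(-1) + (3)(2^1)(-1) = 10.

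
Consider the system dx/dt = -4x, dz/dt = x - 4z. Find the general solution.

x(t) = -K_2e^(-4t), z(t) = -K_1e^(-4t) - K_2te^(-4t) + 3K_2e^(-4t)

Coefficient matrix A = [[-4, 0], [1, -4]].
Characteristic polynomial det(A - λI) = λ^2 + 8λ + 16 = 0.
Single eigenvalue λ = -4 with algebraic multiplicity 2.
Eigenvector v = (0,-1); generalized eigenvector w with (A-λI)w=v is (-1,3).
General solution: e^(-4t)[K_1·v + K_2·(t·v + w)].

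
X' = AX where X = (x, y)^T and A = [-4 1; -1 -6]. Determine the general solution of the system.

Coefficient matrix A = [[-4, 1], [-1, -6]].
Characteristic polynomial det(A - λI) = λ^2 + 10λ + 25 = 0.
Single eigenvalue λ = -5 with algebraic multiplicity 2.
Eigenvector v = (-1,1); generalized eigenvector w with (A-λI)w=v is (1,-2).
General solution: e^(-5t)[C_1·v + C_2·(t·v + w)].

x(t) = -C_1e^(-5t) - C_2te^(-5t) + C_2e^(-5t), y(t) = C_1e^(-5t) + C_2te^(-5t) - 2C_2e^(-5t)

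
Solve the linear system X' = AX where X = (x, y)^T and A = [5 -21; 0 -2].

x(t) = 3K_1e^(-2t) + K_2e^(5t), y(t) = K_1e^(-2t)

Coefficient matrix A = [[5, -21], [0, -2]].
Characteristic polynomial det(A - λI) = λ^2 - 3λ - 10 = 0.
Eigenvalues λ = -2, 5.
For λ=-2: (A-λI) row 1 is [7, -21], so an eigenvector is (3, 1).
For λ=5: (A-λI) row 1 is [0, -21], so an eigenvector is (1, 0).
General solution: K_1e^(-2t)(3,1) + K_2e^(5t)(1,0).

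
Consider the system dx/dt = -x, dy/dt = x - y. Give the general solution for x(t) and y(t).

x(t) = -C_2e^(-t), y(t) = -C_1e^(-t) - C_2te^(-t) + 3C_2e^(-t)

Coefficient matrix A = [[-1, 0], [1, -1]].
Characteristic polynomial det(A - λI) = λ^2 + 2λ + 1 = 0.
Single eigenvalue λ = -1 with algebraic multiplicity 2.
Eigenvector v = (0,-1); generalized eigenvector w with (A-λI)w=v is (-1,3).
General solution: e^(-t)[C_1·v + C_2·(t·v + w)].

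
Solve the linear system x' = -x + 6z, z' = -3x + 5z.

Coefficient matrix A = [[-1, 6], [-3, 5]].
Characteristic polynomial det(A - λI) = λ^2 - 4λ + 13 = 0.
Eigenvalues λ = 2 ± 3i (complex conjugate pair).
For λ=2+3i: an eigenvector is (-1,0) - i(1,1) = (-1 - i, 0 - i).
A real fundamental pair from Re and Im of e^((2+3i)t)v: X_1 = e^(2t)(cos(3t)·(-1,0) + sin(3t)·(1,1)), X_2 = e^(2t)(sin(3t)·(-1,0) - cos(3t)·(1,1)).
General solution: C_1X_1 + C_2X_2.

x(t) = C_1e^(2t)sin(3t) - C_1e^(2t)cos(3t) - C_2e^(2t)sin(3t) - C_2e^(2t)cos(3t), z(t) = C_1e^(2t)sin(3t) - C_2e^(2t)cos(3t)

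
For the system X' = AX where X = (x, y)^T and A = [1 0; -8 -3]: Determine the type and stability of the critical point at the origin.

saddle

A = [[1,0],[-8,-3]]; det(A-λI) = λ^2 + 2λ - 3.
λ = -3, 1: opposite signs.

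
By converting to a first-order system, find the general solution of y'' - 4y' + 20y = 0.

Let x_1 = y, x_2 = y'. Then x_1' = x_2 and x_2' = -20x_1 + 4x_2.
A = [[0,1],[-20,4]]; det(A-λI) = λ^2 - 4λ + 20.
Eigenvalues λ = 2 ± 4i.

y(t) = c_1e^(2t)cos(4t) + c_2e^(2t)sin(4t)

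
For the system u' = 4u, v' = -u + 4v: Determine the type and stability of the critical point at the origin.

unstable improper node

A = [[4,0],[-1,4]]; det(A-λI) = λ^2 - 8λ + 16.
repeated λ = 4 with a single eigenvector.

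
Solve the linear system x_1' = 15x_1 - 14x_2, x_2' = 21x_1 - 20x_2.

x_1(t) = -2C_1e^(-6t) + C_2e^(t), x_2(t) = -3C_1e^(-6t) + C_2e^(t)

Coefficient matrix A = [[15, -14], [21, -20]].
Characteristic polynomial det(A - λI) = λ^2 + 5λ - 6 = 0.
Eigenvalues λ = -6, 1.
For λ=-6: (A-λI) row 1 is [21, -14], so an eigenvector is (-2, -3).
For λ=1: (A-λI) row 1 is [14, -14], so an eigenvector is (1, 1).
General solution: C_1e^(-6t)(-2,-3) + C_2e^(t)(1,1).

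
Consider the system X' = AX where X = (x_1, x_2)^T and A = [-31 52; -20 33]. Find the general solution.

Coefficient matrix A = [[-31, 52], [-20, 33]].
Characteristic polynomial det(A - λI) = λ^2 - 2λ + 17 = 0.
Eigenvalues λ = 1 ± 4i (complex conjugate pair).
For λ=1+4i: an eigenvector is (3,2) - i(2,1) = (3 - 2i, 2 - i).
A real fundamental pair from Re and Im of e^((1+4i)t)v: X_1 = e^(t)(cos(4t)·(3,2) + sin(4t)·(2,1)), X_2 = e^(t)(sin(4t)·(3,2) - cos(4t)·(2,1)).
General solution: C_1X_1 + C_2X_2.

x_1(t) = 2C_1e^(t)sin(4t) + 3C_1e^(t)cos(4t) + 3C_2e^(t)sin(4t) - 2C_2e^(t)cos(4t), x_2(t) = C_1e^(t)sin(4t) + 2C_1e^(t)cos(4t) + 2C_2e^(t)sin(4t) - C_2e^(t)cos(4t)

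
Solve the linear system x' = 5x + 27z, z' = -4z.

x(t) = c_1e^(5t) + 3c_2e^(-4t), z(t) = -c_2e^(-4t)

Coefficient matrix A = [[5, 27], [0, -4]].
Characteristic polynomial det(A - λI) = λ^2 - λ - 20 = 0.
Eigenvalues λ = 5, -4.
For λ=5: (A-λI) row 1 is [0, 27], so an eigenvector is (1, 0).
For λ=-4: (A-λI) row 1 is [9, 27], so an eigenvector is (3, -1).
General solution: c_1e^(5t)(1,0) + c_2e^(-4t)(3,-1).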